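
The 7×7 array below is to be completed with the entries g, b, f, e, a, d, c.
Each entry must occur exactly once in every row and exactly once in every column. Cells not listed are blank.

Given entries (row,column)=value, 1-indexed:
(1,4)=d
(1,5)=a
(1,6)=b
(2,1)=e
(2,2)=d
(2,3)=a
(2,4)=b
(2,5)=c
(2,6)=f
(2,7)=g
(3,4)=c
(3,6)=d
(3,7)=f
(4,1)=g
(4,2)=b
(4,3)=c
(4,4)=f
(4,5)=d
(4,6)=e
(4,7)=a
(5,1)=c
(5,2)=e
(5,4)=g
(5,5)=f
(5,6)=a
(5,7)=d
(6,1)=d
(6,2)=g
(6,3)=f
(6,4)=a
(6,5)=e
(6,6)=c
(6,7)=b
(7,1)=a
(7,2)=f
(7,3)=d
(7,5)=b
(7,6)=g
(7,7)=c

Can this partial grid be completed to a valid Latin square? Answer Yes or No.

No row or column among the givens repeats a symbol, and propagating forced cells runs into no contradiction.
One valid completion exists (for instance, f c g d a b e / e d a b c f g / b a e c g d f / g b c f d e a / c e b g f a d / d g f a e c b / a f d e b g c).

Yes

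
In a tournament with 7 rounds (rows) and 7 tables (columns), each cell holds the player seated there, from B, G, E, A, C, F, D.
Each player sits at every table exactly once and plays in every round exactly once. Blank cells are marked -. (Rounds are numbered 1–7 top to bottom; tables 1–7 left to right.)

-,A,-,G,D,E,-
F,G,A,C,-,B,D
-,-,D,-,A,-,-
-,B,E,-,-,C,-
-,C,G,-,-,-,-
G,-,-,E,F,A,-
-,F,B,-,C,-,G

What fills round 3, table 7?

Round 2, table 5: round 2 has {B, G, A, C, F, D} and table 5 has {A, C, F, D}, leaving only E.
Round 3, table 2: round 3 has {A, D} and table 2 has {B, G, A, C, F}, leaving only E.
Round 4, table 5: round 4 has {B, E, C} and table 5 has {E, A, C, F, D}, leaving only G.
Round 5, table 5: round 5 has {G, C} and table 5 has {G, E, A, C, F, D}, leaving only B.
Round 6, table 2: round 6 has {G, E, A, F} and table 2 has {B, G, E, A, C, F}, leaving only D.
Round 6, table 3: round 6 has {G, E, A, F, D} and table 3 has {B, G, E, A, D}, leaving only C.
Round 1, table 3: round 1 has {G, E, A, D} and table 3 has {B, G, E, A, C, D}, leaving only F.
Round 6, table 7: round 6 has {G, E, A, C, F, D} and table 7 has {G, D}, leaving only B.
Round 1, table 7: round 1 has {G, E, A, F, D} and table 7 has {B, G, D}, leaving only C.
Round 3 already has {E, A, D} and table 7 already has {B, G, C, D}, so round 3, table 7 must be F.

F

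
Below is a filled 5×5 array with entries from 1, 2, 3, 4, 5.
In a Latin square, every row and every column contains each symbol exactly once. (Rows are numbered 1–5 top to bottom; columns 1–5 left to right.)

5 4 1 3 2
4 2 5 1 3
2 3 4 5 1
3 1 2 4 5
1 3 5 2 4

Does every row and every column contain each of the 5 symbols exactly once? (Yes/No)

No

Every row is a permutation, but column 2 contains 3 twice (at rows 3 and 5).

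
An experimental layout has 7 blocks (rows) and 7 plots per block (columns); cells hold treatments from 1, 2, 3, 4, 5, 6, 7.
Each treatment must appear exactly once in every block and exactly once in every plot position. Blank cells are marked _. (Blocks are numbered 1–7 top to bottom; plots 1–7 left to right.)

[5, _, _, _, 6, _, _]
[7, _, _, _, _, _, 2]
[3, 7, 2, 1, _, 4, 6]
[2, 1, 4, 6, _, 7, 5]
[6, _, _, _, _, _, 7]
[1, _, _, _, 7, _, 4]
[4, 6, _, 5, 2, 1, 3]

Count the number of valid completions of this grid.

6

Block 1, plot 2: eliminating its block and plot leaves {2, 3, 4}.
Block 1, plot 3: eliminating its block and plot leaves {1, 3, 7}.
Block 1, plot 4: eliminating its block and plot leaves {2, 3, 4, 7}.
Block 1, plot 6: eliminating its block and plot leaves {2, 3}.
Block 1, plot 7: eliminating its block and plot leaves {1}.
Block 2, plot 2: eliminating its block and plot leaves {3, 4, 5}.
Block 2, plot 3: eliminating its block and plot leaves {1, 3, 5, 6}.
Block 2, plot 4: eliminating its block and plot leaves {3, 4}.
Block 2, plot 5: eliminating its block and plot leaves {1, 3, 4, 5}.
Block 2, plot 6: eliminating its block and plot leaves {3, 5, 6}.
Block 3, plot 5: eliminating its block and plot leaves {5}.
Block 4, plot 5: eliminating its block and plot leaves {3}.
Block 5, plot 2: eliminating its block and plot leaves {2, 3, 4, 5}.
Block 5, plot 3: eliminating its block and plot leaves {1, 3, 5}.
Block 5, plot 4: eliminating its block and plot leaves {2, 3, 4}.
Block 5, plot 5: eliminating its block and plot leaves {1, 3, 4, 5}.
Block 5, plot 6: eliminating its block and plot leaves {2, 3, 5}.
Block 6, plot 2: eliminating its block and plot leaves {2, 3, 5}.
Block 6, plot 3: eliminating its block and plot leaves {3, 5, 6}.
Block 6, plot 4: eliminating its block and plot leaves {2, 3}.
Block 6, plot 6: eliminating its block and plot leaves {2, 3, 5, 6}.
Block 7, plot 3: eliminating its block and plot leaves {7}.
Enumerating the assignments across these blanks that avoid any block or plot repeat gives 6 completions.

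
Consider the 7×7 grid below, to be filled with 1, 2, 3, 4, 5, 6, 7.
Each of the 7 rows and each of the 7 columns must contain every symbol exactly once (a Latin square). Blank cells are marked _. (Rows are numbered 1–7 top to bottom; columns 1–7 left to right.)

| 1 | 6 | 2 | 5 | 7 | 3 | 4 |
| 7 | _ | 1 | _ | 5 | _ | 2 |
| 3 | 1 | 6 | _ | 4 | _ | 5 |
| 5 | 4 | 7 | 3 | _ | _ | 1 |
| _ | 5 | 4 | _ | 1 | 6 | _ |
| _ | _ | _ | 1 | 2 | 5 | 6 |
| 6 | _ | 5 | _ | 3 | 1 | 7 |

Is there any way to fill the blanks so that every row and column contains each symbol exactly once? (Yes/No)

No row or column among the givens repeats a symbol, and propagating forced cells runs into no contradiction.
One valid completion exists (for instance, 1 6 2 5 7 3 4 / 7 3 1 6 5 4 2 / 3 1 6 2 4 7 5 / 5 4 7 3 6 2 1 / 2 5 4 7 1 6 3 / 4 7 3 1 2 5 6 / 6 2 5 4 3 1 7).

Yes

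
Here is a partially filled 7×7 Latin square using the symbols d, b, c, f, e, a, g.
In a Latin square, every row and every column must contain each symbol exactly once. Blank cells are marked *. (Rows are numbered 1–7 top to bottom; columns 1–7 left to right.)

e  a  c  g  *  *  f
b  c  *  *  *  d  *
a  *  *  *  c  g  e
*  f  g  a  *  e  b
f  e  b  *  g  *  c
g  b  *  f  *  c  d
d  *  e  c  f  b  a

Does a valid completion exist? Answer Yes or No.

No

Row 1, column 6: row 1 together with column 6 already contain {d, b, c, f, e, a, g} — every symbol — so nothing can go there. The grid has no valid completion.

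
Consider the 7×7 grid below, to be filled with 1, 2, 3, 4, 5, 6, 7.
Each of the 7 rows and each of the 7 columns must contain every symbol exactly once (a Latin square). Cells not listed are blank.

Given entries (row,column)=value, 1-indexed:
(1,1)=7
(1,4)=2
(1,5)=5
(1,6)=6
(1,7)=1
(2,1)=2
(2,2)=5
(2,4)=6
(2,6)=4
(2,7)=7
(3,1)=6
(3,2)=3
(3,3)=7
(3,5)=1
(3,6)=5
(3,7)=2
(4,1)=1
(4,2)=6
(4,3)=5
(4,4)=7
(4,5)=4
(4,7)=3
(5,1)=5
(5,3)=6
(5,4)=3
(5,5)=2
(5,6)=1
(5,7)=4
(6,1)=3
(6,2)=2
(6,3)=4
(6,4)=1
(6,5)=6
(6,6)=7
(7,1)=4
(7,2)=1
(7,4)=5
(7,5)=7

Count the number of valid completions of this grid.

1

Row 1, column 2: eliminating its row and column leaves {4}.
Row 1, column 3: eliminating its row and column leaves {3}.
Row 2, column 3: eliminating its row and column leaves {1, 3}.
Row 2, column 5: eliminating its row and column leaves {3}.
Row 3, column 4: eliminating its row and column leaves {4}.
Row 4, column 6: eliminating its row and column leaves {2}.
Row 5, column 2: eliminating its row and column leaves {7}.
Row 6, column 7: eliminating its row and column leaves {5}.
Row 7, column 3: eliminating its row and column leaves {2, 3}.
Row 7, column 6: eliminating its row and column leaves {2, 3}.
Row 7, column 7: eliminating its row and column leaves {6}.
Only one assignment across all blanks avoids any row or column repeat, giving 1 completion.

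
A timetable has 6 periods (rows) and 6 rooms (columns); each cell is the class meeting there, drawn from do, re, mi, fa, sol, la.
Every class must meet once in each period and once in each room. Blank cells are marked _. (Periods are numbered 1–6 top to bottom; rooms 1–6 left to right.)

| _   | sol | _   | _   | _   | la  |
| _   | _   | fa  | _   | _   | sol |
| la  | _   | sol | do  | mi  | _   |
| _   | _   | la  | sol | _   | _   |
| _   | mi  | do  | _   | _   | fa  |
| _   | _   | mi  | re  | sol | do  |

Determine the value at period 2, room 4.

mi

Period 1, room 3: period 1 has {sol, la} and room 3 has {do, mi, fa, sol, la}, leaving only re.
Period 3, room 6: period 3 has {do, mi, sol, la} and room 6 has {do, fa, sol, la}, leaving only re.
Period 3, room 2: period 3 has {do, re, mi, sol, la} and room 2 has {mi, sol}, leaving only fa.
Period 4, room 6: period 4 has {sol, la} and room 6 has {do, re, fa, sol, la}, leaving only mi.
Period 5, room 4: period 5 has {do, mi, fa} and room 4 has {do, re, sol}, leaving only la.
Period 2 already has {fa, sol} and room 4 already has {do, re, sol, la}, so period 2, room 4 must be mi.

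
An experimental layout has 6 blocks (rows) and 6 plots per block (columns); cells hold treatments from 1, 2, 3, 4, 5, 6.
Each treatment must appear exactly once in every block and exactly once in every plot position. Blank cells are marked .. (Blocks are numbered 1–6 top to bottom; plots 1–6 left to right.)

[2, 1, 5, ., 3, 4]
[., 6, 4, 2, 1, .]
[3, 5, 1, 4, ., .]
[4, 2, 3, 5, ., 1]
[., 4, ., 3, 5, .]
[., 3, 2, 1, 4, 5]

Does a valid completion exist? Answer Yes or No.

Yes

No block or plot among the givens repeats a symbol, and propagating forced cells runs into no contradiction.
One valid completion exists (for instance, 2 1 5 6 3 4 / 5 6 4 2 1 3 / 3 5 1 4 2 6 / 4 2 3 5 6 1 / 1 4 6 3 5 2 / 6 3 2 1 4 5).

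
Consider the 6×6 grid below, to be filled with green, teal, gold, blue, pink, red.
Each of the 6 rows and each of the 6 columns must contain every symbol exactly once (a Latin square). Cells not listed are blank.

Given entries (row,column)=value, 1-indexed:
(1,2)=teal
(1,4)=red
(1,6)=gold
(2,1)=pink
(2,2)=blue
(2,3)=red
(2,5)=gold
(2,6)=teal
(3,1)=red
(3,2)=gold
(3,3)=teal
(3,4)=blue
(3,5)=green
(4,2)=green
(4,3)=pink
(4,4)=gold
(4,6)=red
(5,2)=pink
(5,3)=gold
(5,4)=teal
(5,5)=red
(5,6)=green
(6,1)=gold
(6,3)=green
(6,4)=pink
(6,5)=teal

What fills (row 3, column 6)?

pink

Row 3 already has {green, teal, gold, blue, red} and column 6 already has {green, teal, gold, red}, so row 3, column 6 must be pink.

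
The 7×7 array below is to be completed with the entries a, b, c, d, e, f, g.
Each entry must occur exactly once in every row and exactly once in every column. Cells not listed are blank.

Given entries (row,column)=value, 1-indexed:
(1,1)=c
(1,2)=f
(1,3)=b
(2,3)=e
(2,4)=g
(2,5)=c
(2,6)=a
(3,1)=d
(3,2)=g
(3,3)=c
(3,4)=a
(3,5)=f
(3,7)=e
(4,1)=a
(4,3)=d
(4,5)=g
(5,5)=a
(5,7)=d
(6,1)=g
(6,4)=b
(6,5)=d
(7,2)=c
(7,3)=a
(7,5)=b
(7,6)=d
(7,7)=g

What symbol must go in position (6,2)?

a

Row 1, column 5: row 1 has {b, c, f} and column 5 has {a, b, c, d, f, g}, leaving only e.
Row 1, column 4: row 1 has {b, c, e, f} and column 4 has {a, b, g}, leaving only d.
Row 1, column 6: row 1 has {b, c, d, e, f} and column 6 has {a, d}, leaving only g.
Row 1, column 7: row 1 has {b, c, d, e, f, g} and column 7 has {d, e, g}, leaving only a.
Row 3, column 6: row 3 has {a, c, d, e, f, g} and column 6 has {a, d, g}, leaving only b.
Row 6, column 3: row 6 has {b, d, g} and column 3 has {a, b, c, d, e}, leaving only f.
Row 5, column 3: row 5 has {a, d} and column 3 has {a, b, c, d, e, f}, leaving only g.
Row 6, column 7: row 6 has {b, d, f, g} and column 7 has {a, d, e, g}, leaving only c.
Row 6, column 6: row 6 has {b, c, d, f, g} and column 6 has {a, b, d, g}, leaving only e.
Row 6 already has {b, c, d, e, f, g} and column 2 already has {c, f, g}, so row 6, column 2 must be a.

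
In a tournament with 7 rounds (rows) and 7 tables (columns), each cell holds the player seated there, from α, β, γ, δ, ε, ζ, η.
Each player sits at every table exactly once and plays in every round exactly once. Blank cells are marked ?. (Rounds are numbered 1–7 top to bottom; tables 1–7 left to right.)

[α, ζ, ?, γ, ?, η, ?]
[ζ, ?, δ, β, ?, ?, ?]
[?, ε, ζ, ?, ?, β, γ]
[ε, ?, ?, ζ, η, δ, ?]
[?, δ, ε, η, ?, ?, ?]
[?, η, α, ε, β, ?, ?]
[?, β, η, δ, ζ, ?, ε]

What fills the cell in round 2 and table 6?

Round 1, table 3: round 1 has {α, γ, ζ, η} and table 3 has {α, δ, ε, ζ, η}, leaving only β.
Round 1, table 7: round 1 has {α, β, γ, ζ, η} and table 7 has {γ, ε}, leaving only δ.
Round 1, table 5: round 1 has {α, β, γ, δ, ζ, η} and table 5 has {β, ζ, η}, leaving only ε.
Round 3, table 4: round 3 has {β, γ, ε, ζ} and table 4 has {β, γ, δ, ε, ζ, η}, leaving only α.
Round 3, table 5: round 3 has {α, β, γ, ε, ζ} and table 5 has {β, ε, ζ, η}, leaving only δ.
Round 3, table 1: round 3 has {α, β, γ, δ, ε, ζ} and table 1 has {α, ε, ζ}, leaving only η.
Round 4, table 3: round 4 has {δ, ε, ζ, η} and table 3 has {α, β, δ, ε, ζ, η}, leaving only γ.
Round 4, table 2: round 4 has {γ, δ, ε, ζ, η} and table 2 has {β, δ, ε, ζ, η}, leaving only α.
Round 2, table 2: round 2 has {β, δ, ζ} and table 2 has {α, β, δ, ε, ζ, η}, leaving only γ.
Round 2, table 5: round 2 has {β, γ, δ, ζ} and table 5 has {β, δ, ε, ζ, η}, leaving only α.
Round 2 already has {α, β, γ, δ, ζ} and table 6 already has {β, δ, η}, so round 2, table 6 must be ε.

ε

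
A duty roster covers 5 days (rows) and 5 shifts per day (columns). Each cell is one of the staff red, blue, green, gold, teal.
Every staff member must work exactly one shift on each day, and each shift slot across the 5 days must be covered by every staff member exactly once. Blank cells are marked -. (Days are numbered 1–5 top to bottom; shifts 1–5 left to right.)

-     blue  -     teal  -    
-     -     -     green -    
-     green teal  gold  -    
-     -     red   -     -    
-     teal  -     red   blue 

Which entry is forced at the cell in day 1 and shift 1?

Day 3, shift 5: day 3 has {green, gold, teal} and shift 5 has {blue}, leaving only red.
Day 3, shift 1: day 3 has {red, green, gold, teal} and shift 1 has {}, leaving only blue.
Day 4, shift 2: day 4 has {red} and shift 2 has {blue, green, teal}, leaving only gold.
Day 2, shift 2: day 2 has {green} and shift 2 has {blue, green, gold, teal}, leaving only red.
Day 4, shift 4: day 4 has {red, gold} and shift 4 has {red, green, gold, teal}, leaving only blue.
Day 1, shift 1 is narrowed to {red, green, gold}.
If it were green, then day 1, shift 5 would be left with no valid symbol.
If it were gold, then day 1, shift 5 would be left with no valid symbol.
So day 1, shift 1 must be red.

red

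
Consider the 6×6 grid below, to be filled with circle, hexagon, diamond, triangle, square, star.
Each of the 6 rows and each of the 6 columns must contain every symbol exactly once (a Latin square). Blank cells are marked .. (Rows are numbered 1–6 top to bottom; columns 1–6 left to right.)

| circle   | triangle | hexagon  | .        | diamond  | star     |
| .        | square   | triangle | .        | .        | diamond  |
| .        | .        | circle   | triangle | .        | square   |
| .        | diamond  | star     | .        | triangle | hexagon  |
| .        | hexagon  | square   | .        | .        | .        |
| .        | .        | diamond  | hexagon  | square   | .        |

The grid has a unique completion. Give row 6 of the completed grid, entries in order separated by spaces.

star circle diamond hexagon square triangle

Row 1, column 4: row 1 has {circle, hexagon, diamond, triangle, star} and column 4 has {hexagon, triangle}, leaving only square.
Row 3, column 2: row 3 has {circle, triangle, square} and column 2 has {hexagon, diamond, triangle, square}, leaving only star.
Row 6, column 2: row 6 has {hexagon, diamond, square} and column 2 has {hexagon, diamond, triangle, square, star}, leaving only circle.
Row 6, column 6: row 6 has {circle, hexagon, diamond, square} and column 6 has {hexagon, diamond, square, star}, leaving only triangle.
Row 6, column 1: row 6 has {circle, hexagon, diamond, triangle, square} and column 1 has {circle}, leaving only star.
So row 6 reads: star circle diamond hexagon square triangle.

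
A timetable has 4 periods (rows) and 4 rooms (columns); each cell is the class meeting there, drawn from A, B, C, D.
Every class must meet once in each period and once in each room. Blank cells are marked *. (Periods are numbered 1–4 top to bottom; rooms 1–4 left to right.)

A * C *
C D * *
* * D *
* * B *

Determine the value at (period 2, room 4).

B

Period 1, room 2: period 1 has {A, C} and room 2 has {D}, leaving only B.
Period 1, room 4: period 1 has {A, B, C} and room 4 has {}, leaving only D.
Period 2, room 3: period 2 has {C, D} and room 3 has {B, C, D}, leaving only A.
Period 2 already has {A, C, D} and room 4 already has {D}, so period 2, room 4 must be B.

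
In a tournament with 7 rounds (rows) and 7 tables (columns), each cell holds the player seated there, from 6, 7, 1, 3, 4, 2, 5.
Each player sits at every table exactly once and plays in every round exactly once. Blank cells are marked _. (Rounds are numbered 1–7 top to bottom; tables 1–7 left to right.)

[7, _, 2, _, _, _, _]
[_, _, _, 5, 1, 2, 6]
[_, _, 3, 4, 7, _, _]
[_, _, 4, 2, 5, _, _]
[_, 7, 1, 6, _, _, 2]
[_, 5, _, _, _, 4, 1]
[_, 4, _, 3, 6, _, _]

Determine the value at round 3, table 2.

Round 1, table 4: round 1 has {7, 2} and table 4 has {6, 3, 4, 2, 5}, leaving only 1.
Round 2, table 2: round 2 has {6, 1, 2, 5} and table 2 has {7, 4, 5}, leaving only 3.
Round 1, table 2: round 1 has {7, 1, 2} and table 2 has {7, 3, 4, 5}, leaving only 6.
Round 2, table 1: round 2 has {6, 1, 3, 2, 5} and table 1 has {7}, leaving only 4.
Round 2, table 3: round 2 has {6, 1, 3, 4, 2, 5} and table 3 has {1, 3, 4, 2}, leaving only 7.
Round 3, table 7: round 3 has {7, 3, 4} and table 7 has {6, 1, 2}, leaving only 5.
Round 4, table 2: round 4 has {4, 2, 5} and table 2 has {6, 7, 3, 4, 5}, leaving only 1.
Round 3 already has {7, 3, 4, 5} and table 2 already has {6, 7, 1, 3, 4, 5}, so round 3, table 2 must be 2.

2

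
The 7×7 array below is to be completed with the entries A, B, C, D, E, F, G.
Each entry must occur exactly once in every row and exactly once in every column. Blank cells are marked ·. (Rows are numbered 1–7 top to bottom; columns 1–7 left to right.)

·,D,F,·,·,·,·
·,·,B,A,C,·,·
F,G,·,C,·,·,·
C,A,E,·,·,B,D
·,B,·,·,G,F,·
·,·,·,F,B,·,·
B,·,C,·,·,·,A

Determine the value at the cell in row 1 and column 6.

C

Row 4, column 4: row 4 has {A, B, C, D, E} and column 4 has {A, C, F}, leaving only G.
Row 4, column 5: row 4 has {A, B, C, D, E, G} and column 5 has {B, C, G}, leaving only F.
Row 1, column 6 is narrowed to {A, C, E, G}.
If it were A, then row 5, column 3 would be left with no valid symbol.
If it were E, then row 5, column 3 would be left with no valid symbol.
If it were G, propagating the remaining blanks reaches a contradiction.
So row 1, column 6 must be C.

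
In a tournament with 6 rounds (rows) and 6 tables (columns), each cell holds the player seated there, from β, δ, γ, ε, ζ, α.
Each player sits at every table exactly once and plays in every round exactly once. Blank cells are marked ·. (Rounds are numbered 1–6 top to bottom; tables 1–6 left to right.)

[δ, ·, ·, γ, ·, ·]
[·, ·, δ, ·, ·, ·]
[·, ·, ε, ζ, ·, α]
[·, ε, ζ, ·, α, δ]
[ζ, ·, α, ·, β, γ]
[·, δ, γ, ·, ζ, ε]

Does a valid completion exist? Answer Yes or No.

Round 5, table 2: round 5 together with table 2 already contain {β, δ, γ, ε, ζ, α} — every symbol — so nothing can go there. The grid has no valid completion.

No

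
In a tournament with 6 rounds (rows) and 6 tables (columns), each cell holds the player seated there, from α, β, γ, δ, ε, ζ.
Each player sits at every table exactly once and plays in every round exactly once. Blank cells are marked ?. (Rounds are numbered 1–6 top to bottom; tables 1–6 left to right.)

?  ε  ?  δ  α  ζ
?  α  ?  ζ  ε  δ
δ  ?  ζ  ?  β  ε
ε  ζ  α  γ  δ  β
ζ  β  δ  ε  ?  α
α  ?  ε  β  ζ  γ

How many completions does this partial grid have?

2

Round 1, table 1: eliminating its round and table leaves {β, γ}.
Round 1, table 3: eliminating its round and table leaves {β, γ}.
Round 2, table 1: eliminating its round and table leaves {β, γ}.
Round 2, table 3: eliminating its round and table leaves {β, γ}.
Round 3, table 2: eliminating its round and table leaves {γ}.
Round 3, table 4: eliminating its round and table leaves {α}.
Round 5, table 5: eliminating its round and table leaves {γ}.
Round 6, table 2: eliminating its round and table leaves {δ}.
Enumerating the assignments across these blanks that avoid any round or table repeat gives 2 completions.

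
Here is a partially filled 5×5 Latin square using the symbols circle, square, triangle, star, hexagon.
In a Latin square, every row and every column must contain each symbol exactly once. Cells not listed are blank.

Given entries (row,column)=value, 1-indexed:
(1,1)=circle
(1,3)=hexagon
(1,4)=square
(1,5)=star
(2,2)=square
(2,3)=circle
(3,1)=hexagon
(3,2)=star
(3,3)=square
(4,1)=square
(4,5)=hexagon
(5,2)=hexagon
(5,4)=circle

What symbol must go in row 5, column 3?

Row 1, column 2: row 1 has {circle, square, star, hexagon} and column 2 has {square, star, hexagon}, leaving only triangle.
Row 2, column 5: row 2 has {circle, square} and column 5 has {star, hexagon}, leaving only triangle.
Row 2, column 1: row 2 has {circle, square, triangle} and column 1 has {circle, square, hexagon}, leaving only star.
Row 2, column 4: row 2 has {circle, square, triangle, star} and column 4 has {circle, square}, leaving only hexagon.
Row 3, column 4: row 3 has {square, star, hexagon} and column 4 has {circle, square, hexagon}, leaving only triangle.
Row 3, column 5: row 3 has {square, triangle, star, hexagon} and column 5 has {triangle, star, hexagon}, leaving only circle.
Row 4, column 2: row 4 has {square, hexagon} and column 2 has {square, triangle, star, hexagon}, leaving only circle.
Row 4, column 4: row 4 has {circle, square, hexagon} and column 4 has {circle, square, triangle, hexagon}, leaving only star.
Row 4, column 3: row 4 has {circle, square, star, hexagon} and column 3 has {circle, square, hexagon}, leaving only triangle.
Row 5 already has {circle, hexagon} and column 3 already has {circle, square, triangle, hexagon}, so row 5, column 3 must be star.

star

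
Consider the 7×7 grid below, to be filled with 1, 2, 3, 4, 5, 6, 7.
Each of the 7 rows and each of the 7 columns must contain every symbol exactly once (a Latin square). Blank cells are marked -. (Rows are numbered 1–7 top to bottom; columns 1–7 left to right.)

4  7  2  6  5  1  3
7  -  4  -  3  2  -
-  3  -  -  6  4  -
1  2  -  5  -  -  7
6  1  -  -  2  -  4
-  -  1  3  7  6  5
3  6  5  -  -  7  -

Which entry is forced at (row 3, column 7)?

Row 2, column 2: row 2 has {2, 3, 4, 7} and column 2 has {1, 2, 3, 6, 7}, leaving only 5.
Row 2, column 4: row 2 has {2, 3, 4, 5, 7} and column 4 has {3, 5, 6}, leaving only 1.
Row 2, column 7: row 2 has {1, 2, 3, 4, 5, 7} and column 7 has {3, 4, 5, 7}, leaving only 6.
Row 3, column 3: row 3 has {3, 4, 6} and column 3 has {1, 2, 4, 5}, leaving only 7.
Row 3, column 4: row 3 has {3, 4, 6, 7} and column 4 has {1, 3, 5, 6}, leaving only 2.
Row 3 already has {2, 3, 4, 6, 7} and column 7 already has {3, 4, 5, 6, 7}, so row 3, column 7 must be 1.

1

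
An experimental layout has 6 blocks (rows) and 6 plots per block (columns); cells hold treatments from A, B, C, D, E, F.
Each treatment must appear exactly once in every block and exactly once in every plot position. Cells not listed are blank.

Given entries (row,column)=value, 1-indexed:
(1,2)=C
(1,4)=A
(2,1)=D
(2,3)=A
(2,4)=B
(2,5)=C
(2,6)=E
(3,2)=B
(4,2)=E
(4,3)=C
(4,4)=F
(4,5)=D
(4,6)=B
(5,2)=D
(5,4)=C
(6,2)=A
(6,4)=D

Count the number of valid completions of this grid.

24

Block 1, plot 1: eliminating its block and plot leaves {B, E, F}.
Block 1, plot 3: eliminating its block and plot leaves {B, D, E, F}.
Block 1, plot 5: eliminating its block and plot leaves {B, E, F}.
Block 1, plot 6: eliminating its block and plot leaves {D, F}.
Block 2, plot 2: eliminating its block and plot leaves {F}.
Block 3, plot 1: eliminating its block and plot leaves {A, C, E, F}.
Block 3, plot 3: eliminating its block and plot leaves {D, E, F}.
Block 3, plot 4: eliminating its block and plot leaves {E}.
Block 3, plot 5: eliminating its block and plot leaves {A, E, F}.
Block 3, plot 6: eliminating its block and plot leaves {A, C, D, F}.
Block 4, plot 1: eliminating its block and plot leaves {A}.
Block 5, plot 1: eliminating its block and plot leaves {A, B, E, F}.
Block 5, plot 3: eliminating its block and plot leaves {B, E, F}.
Block 5, plot 5: eliminating its block and plot leaves {A, B, E, F}.
Block 5, plot 6: eliminating its block and plot leaves {A, F}.
Block 6, plot 1: eliminating its block and plot leaves {B, C, E, F}.
Block 6, plot 3: eliminating its block and plot leaves {B, E, F}.
Block 6, plot 5: eliminating its block and plot leaves {B, E, F}.
Block 6, plot 6: eliminating its block and plot leaves {C, F}.
Enumerating the assignments across these blanks that avoid any block or plot repeat gives 24 completions.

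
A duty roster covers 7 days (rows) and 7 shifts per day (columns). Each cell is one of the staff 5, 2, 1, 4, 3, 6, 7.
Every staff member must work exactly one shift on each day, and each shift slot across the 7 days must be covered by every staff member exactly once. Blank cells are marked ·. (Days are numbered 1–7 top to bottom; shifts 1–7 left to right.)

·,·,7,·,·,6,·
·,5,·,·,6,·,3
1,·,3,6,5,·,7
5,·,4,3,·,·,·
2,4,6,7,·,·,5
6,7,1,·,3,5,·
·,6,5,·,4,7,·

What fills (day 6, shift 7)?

Day 2, shift 3: day 2 has {5, 3, 6} and shift 3 has {5, 1, 4, 3, 6, 7}, leaving only 2.
Day 3, shift 2: day 3 has {5, 1, 3, 6, 7} and shift 2 has {5, 4, 6, 7}, leaving only 2.
Day 3, shift 6: day 3 has {5, 2, 1, 3, 6, 7} and shift 6 has {5, 6, 7}, leaving only 4.
Day 2, shift 6: day 2 has {5, 2, 3, 6} and shift 6 has {5, 4, 6, 7}, leaving only 1.
Day 2, shift 4: day 2 has {5, 2, 1, 3, 6} and shift 4 has {3, 6, 7}, leaving only 4.
Day 2, shift 1: day 2 has {5, 2, 1, 4, 3, 6} and shift 1 has {5, 2, 1, 6}, leaving only 7.
Day 4, shift 2: day 4 has {5, 4, 3} and shift 2 has {5, 2, 4, 6, 7}, leaving only 1.
Day 1, shift 2: day 1 has {6, 7} and shift 2 has {5, 2, 1, 4, 6, 7}, leaving only 3.
Day 1, shift 1: day 1 has {3, 6, 7} and shift 1 has {5, 2, 1, 6, 7}, leaving only 4.
Day 4, shift 6: day 4 has {5, 1, 4, 3} and shift 6 has {5, 1, 4, 6, 7}, leaving only 2.
Day 4, shift 5: day 4 has {5, 2, 1, 4, 3} and shift 5 has {5, 4, 3, 6}, leaving only 7.
Day 4, shift 7: day 4 has {5, 2, 1, 4, 3, 7} and shift 7 has {5, 3, 7}, leaving only 6.
Day 5, shift 5: day 5 has {5, 2, 4, 6, 7} and shift 5 has {5, 4, 3, 6, 7}, leaving only 1.
Day 1, shift 5: day 1 has {4, 3, 6, 7} and shift 5 has {5, 1, 4, 3, 6, 7}, leaving only 2.
Day 1, shift 7: day 1 has {2, 4, 3, 6, 7} and shift 7 has {5, 3, 6, 7}, leaving only 1.
Day 1, shift 4: day 1 has {2, 1, 4, 3, 6, 7} and shift 4 has {4, 3, 6, 7}, leaving only 5.
Day 5, shift 6: day 5 has {5, 2, 1, 4, 6, 7} and shift 6 has {5, 2, 1, 4, 6, 7}, leaving only 3.
Day 6, shift 4: day 6 has {5, 1, 3, 6, 7} and shift 4 has {5, 4, 3, 6, 7}, leaving only 2.
Day 6 already has {5, 2, 1, 3, 6, 7} and shift 7 already has {5, 1, 3, 6, 7}, so day 6, shift 7 must be 4.

4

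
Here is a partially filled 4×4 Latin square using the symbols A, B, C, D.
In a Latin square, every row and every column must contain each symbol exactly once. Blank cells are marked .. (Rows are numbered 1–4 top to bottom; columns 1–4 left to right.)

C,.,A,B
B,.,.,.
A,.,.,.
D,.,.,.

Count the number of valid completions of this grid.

4

Row 1, column 2: eliminating its row and column leaves {D}.
Row 2, column 2: eliminating its row and column leaves {A, C, D}.
Row 2, column 3: eliminating its row and column leaves {C, D}.
Row 2, column 4: eliminating its row and column leaves {A, C, D}.
Row 3, column 2: eliminating its row and column leaves {B, C, D}.
Row 3, column 3: eliminating its row and column leaves {B, C, D}.
Row 3, column 4: eliminating its row and column leaves {C, D}.
Row 4, column 2: eliminating its row and column leaves {A, B, C}.
Row 4, column 3: eliminating its row and column leaves {B, C}.
Row 4, column 4: eliminating its row and column leaves {A, C}.
Enumerating the assignments across these blanks that avoid any row or column repeat gives 4 completions.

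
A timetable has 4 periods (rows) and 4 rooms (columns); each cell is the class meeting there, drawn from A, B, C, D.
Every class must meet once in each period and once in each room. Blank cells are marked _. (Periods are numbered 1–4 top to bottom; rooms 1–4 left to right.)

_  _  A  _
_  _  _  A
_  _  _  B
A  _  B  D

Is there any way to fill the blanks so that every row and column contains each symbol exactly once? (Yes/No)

No period or room among the givens repeats a symbol, and propagating forced cells runs into no contradiction.
One valid completion exists (for instance, B D A C / D B C A / C A D B / A C B D).

Yes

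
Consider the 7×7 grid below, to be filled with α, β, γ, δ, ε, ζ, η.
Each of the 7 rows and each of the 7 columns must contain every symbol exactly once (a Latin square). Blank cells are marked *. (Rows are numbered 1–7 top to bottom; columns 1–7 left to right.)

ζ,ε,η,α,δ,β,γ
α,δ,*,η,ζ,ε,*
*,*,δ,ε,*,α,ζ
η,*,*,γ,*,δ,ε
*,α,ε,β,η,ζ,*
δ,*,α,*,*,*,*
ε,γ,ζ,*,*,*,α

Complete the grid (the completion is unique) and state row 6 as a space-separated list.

δ β α ζ ε γ η

Row 6, column 4: row 6 has {α, δ} and column 4 has {α, β, γ, ε, η}, leaving only ζ.
Row 2, column 7: row 2 has {α, δ, ε, ζ, η} and column 7 has {α, γ, ε, ζ}, leaving only β.
Row 6, column 7: row 6 has {α, δ, ζ} and column 7 has {α, β, γ, ε, ζ}, leaving only η.
Row 6, column 2: row 6 has {α, δ, ζ, η} and column 2 has {α, γ, δ, ε}, leaving only β.
Row 6, column 6: row 6 has {α, β, δ, ζ, η} and column 6 has {α, β, δ, ε, ζ}, leaving only γ.
Row 6, column 5: row 6 has {α, β, γ, δ, ζ, η} and column 5 has {δ, ζ, η}, leaving only ε.
So row 6 reads: δ β α ζ ε γ η.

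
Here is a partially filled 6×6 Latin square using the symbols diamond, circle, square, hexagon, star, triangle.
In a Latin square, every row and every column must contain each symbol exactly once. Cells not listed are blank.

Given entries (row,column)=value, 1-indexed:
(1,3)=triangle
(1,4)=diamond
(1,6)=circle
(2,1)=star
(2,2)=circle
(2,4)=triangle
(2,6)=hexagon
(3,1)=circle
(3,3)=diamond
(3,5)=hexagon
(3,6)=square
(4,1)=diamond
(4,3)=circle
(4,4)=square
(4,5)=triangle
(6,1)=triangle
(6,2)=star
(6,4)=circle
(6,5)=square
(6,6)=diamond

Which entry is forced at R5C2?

diamond

Row 1, column 5: row 1 has {diamond, circle, triangle} and column 5 has {square, hexagon, triangle}, leaving only star.
Row 2, column 3: row 2 has {circle, hexagon, star, triangle} and column 3 has {diamond, circle, triangle}, leaving only square.
Row 2, column 5: row 2 has {circle, square, hexagon, star, triangle} and column 5 has {square, hexagon, star, triangle}, leaving only diamond.
Row 3, column 2: row 3 has {diamond, circle, square, hexagon} and column 2 has {circle, star}, leaving only triangle.
Row 3, column 4: row 3 has {diamond, circle, square, hexagon, triangle} and column 4 has {diamond, circle, square, triangle}, leaving only star.
Row 4, column 2: row 4 has {diamond, circle, square, triangle} and column 2 has {circle, star, triangle}, leaving only hexagon.
Row 1, column 2: row 1 has {diamond, circle, star, triangle} and column 2 has {circle, hexagon, star, triangle}, leaving only square.
Row 5 already has {} and column 2 already has {circle, square, hexagon, star, triangle}, so row 5, column 2 must be diamond.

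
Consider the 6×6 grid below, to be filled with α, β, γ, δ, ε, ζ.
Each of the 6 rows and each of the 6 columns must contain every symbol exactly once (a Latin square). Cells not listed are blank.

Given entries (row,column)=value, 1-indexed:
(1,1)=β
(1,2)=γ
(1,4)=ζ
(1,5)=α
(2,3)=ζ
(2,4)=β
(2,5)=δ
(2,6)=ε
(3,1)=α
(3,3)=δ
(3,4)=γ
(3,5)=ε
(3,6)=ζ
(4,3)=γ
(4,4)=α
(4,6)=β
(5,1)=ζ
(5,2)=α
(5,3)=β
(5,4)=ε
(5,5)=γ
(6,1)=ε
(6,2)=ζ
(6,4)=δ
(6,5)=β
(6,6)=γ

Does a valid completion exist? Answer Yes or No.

Row 2, column 2: row 2 together with column 2 already contain {α, β, γ, δ, ε, ζ} — every symbol — so nothing can go there. The grid has no valid completion.

No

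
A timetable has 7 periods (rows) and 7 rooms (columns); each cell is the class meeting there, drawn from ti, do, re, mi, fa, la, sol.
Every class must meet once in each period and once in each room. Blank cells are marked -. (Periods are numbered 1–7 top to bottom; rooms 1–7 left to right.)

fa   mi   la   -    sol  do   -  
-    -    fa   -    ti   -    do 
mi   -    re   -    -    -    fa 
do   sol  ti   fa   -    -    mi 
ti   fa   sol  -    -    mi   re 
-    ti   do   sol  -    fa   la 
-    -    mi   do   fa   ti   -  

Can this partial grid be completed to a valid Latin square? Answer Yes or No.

Yes

No period or room among the givens repeats a symbol, and propagating forced cells runs into no contradiction.
One valid completion exists (for instance, fa mi la re sol do ti / sol la fa mi ti re do / mi do re ti la sol fa / do sol ti fa re la mi / ti fa sol la do mi re / re ti do sol mi fa la / la re mi do fa ti sol).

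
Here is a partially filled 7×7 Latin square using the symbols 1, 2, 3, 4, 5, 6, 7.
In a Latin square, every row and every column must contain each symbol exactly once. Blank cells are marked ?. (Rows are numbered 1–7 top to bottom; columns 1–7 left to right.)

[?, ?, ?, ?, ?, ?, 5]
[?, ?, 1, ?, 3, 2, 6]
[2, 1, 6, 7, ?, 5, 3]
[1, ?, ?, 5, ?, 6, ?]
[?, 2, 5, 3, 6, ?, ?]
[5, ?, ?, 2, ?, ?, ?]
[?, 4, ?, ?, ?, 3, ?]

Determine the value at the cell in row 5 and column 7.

Row 2, column 4: row 2 has {1, 2, 3, 6} and column 4 has {2, 3, 5, 7}, leaving only 4.
Row 2, column 1: row 2 has {1, 2, 3, 4, 6} and column 1 has {1, 2, 5}, leaving only 7.
Row 2, column 2: row 2 has {1, 2, 3, 4, 6, 7} and column 2 has {1, 2, 4}, leaving only 5.
Row 3, column 5: row 3 has {1, 2, 3, 5, 6, 7} and column 5 has {3, 6}, leaving only 4.
Row 5, column 1: row 5 has {2, 3, 5, 6} and column 1 has {1, 2, 5, 7}, leaving only 4.
Row 7, column 1: row 7 has {3, 4} and column 1 has {1, 2, 4, 5, 7}, leaving only 6.
Row 1, column 1: row 1 has {5} and column 1 has {1, 2, 4, 5, 6, 7}, leaving only 3.
Row 7, column 4: row 7 has {3, 4, 6} and column 4 has {2, 3, 4, 5, 7}, leaving only 1.
Row 1, column 4: row 1 has {3, 5} and column 4 has {1, 2, 3, 4, 5, 7}, leaving only 6.
Row 1, column 2: row 1 has {3, 5, 6} and column 2 has {1, 2, 4, 5}, leaving only 7.
Row 4, column 2: row 4 has {1, 5, 6} and column 2 has {1, 2, 4, 5, 7}, leaving only 3.
Row 6, column 2: row 6 has {2, 5} and column 2 has {1, 2, 3, 4, 5, 7}, leaving only 6.
Row 5, column 7 is narrowed to {1, 7}.
If it were 7, then row 6, column 6 would be left with no valid symbol.
So row 5, column 7 must be 1.

1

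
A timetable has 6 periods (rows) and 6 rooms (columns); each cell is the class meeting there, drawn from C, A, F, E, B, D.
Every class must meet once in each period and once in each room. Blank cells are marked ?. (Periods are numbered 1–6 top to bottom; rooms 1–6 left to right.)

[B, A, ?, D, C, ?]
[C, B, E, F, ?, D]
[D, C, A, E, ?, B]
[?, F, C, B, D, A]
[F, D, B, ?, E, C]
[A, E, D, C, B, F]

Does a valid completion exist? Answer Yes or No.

Yes

No period or room among the givens repeats a symbol, and propagating forced cells runs into no contradiction.
One valid completion exists (for instance, B A F D C E / C B E F A D / D C A E F B / E F C B D A / F D B A E C / A E D C B F).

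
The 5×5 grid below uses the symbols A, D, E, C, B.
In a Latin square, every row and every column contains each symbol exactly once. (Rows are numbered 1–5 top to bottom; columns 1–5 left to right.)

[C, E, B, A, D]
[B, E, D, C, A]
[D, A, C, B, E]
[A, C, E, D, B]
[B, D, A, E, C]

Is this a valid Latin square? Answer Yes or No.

Every row is a permutation, but column 2 contains E twice (at rows 1 and 2).

No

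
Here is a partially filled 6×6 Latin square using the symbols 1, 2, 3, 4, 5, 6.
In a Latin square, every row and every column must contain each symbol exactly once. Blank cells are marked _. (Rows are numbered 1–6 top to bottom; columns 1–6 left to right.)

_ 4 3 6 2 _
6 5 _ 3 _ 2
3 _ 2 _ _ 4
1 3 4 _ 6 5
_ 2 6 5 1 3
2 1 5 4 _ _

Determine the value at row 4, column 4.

2

Row 4 already has {1, 3, 4, 5, 6} and column 4 already has {3, 4, 5, 6}, so row 4, column 4 must be 2.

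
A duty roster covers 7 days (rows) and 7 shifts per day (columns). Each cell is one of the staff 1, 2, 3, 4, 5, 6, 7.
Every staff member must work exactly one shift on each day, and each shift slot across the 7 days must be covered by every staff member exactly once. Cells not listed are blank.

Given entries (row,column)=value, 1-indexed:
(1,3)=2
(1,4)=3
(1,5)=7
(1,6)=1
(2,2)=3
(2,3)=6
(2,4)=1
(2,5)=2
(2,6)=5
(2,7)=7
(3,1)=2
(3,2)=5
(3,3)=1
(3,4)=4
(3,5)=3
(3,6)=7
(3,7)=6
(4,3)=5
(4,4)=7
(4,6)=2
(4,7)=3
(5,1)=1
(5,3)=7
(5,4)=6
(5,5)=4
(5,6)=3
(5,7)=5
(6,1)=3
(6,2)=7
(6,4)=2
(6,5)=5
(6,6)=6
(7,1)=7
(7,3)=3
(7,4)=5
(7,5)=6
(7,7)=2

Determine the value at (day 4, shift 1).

6

Day 1, shift 7: day 1 has {1, 2, 3, 7} and shift 7 has {2, 3, 5, 6, 7}, leaving only 4.
Day 1, shift 2: day 1 has {1, 2, 3, 4, 7} and shift 2 has {3, 5, 7}, leaving only 6.
Day 1, shift 1: day 1 has {1, 2, 3, 4, 6, 7} and shift 1 has {1, 2, 3, 7}, leaving only 5.
Day 2, shift 1: day 2 has {1, 2, 3, 5, 6, 7} and shift 1 has {1, 2, 3, 5, 7}, leaving only 4.
Day 4 already has {2, 3, 5, 7} and shift 1 already has {1, 2, 3, 4, 5, 7}, so day 4, shift 1 must be 6.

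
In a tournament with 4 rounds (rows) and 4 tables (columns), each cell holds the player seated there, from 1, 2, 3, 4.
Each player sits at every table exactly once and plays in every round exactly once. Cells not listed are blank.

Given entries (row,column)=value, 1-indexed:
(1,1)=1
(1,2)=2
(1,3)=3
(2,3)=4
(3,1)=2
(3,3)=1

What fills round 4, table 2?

3

Round 1, table 4: round 1 has {1, 2, 3} and table 4 has {}, leaving only 4.
Round 2, table 1: round 2 has {4} and table 1 has {1, 2}, leaving only 3.
Round 2, table 2: round 2 has {3, 4} and table 2 has {2}, leaving only 1.
Round 2, table 4: round 2 has {1, 3, 4} and table 4 has {4}, leaving only 2.
Round 3, table 4: round 3 has {1, 2} and table 4 has {2, 4}, leaving only 3.
Round 3, table 2: round 3 has {1, 2, 3} and table 2 has {1, 2}, leaving only 4.
Round 4 already has {} and table 2 already has {1, 2, 4}, so round 4, table 2 must be 3.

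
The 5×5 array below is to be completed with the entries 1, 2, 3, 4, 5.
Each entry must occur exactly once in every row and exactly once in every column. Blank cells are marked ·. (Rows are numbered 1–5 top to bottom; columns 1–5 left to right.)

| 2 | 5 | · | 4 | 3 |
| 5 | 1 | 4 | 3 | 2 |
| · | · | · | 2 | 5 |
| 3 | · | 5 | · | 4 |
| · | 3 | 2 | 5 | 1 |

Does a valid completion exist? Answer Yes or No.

No row or column among the givens repeats a symbol, and propagating forced cells runs into no contradiction.
One valid completion exists (for instance, 2 5 1 4 3 / 5 1 4 3 2 / 1 4 3 2 5 / 3 2 5 1 4 / 4 3 2 5 1).

Yes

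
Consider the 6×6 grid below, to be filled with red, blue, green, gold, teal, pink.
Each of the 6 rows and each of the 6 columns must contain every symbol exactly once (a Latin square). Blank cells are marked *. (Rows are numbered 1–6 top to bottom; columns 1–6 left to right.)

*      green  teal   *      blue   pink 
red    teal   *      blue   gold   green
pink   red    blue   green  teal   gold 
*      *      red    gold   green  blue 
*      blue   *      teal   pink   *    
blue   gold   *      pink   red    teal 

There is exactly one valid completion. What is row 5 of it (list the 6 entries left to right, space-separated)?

green blue gold teal pink red

Row 5, column 6: row 5 has {blue, teal, pink} and column 6 has {blue, green, gold, teal, pink}, leaving only red.
Row 1, column 1: row 1 has {blue, green, teal, pink} and column 1 has {red, blue, pink}, leaving only gold.
Row 5, column 1: row 5 has {red, blue, teal, pink} and column 1 has {red, blue, gold, pink}, leaving only green.
Row 5, column 3: row 5 has {red, blue, green, teal, pink} and column 3 has {red, blue, teal}, leaving only gold.
So row 5 reads: green blue gold teal pink red.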